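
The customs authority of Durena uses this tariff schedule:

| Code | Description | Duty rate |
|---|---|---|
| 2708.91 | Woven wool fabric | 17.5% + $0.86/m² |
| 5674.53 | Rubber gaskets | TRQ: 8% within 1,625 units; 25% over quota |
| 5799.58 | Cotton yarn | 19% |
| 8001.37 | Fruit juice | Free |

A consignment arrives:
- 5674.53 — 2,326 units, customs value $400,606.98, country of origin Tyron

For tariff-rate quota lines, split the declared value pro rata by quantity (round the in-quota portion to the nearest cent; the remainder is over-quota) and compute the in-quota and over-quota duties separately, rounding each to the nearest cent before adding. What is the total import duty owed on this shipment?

$52,573.21

Line 1 (5674.53, Tyron, 2,326 units, $400,606.98):
Code 5674.53 is under a tariff-rate quota (threshold 1,625 units). In-quota: 1,625 units at 8%; over-quota: 701 units at 25%.
Pro-rata value split: in-quota = $400,606.98 × 1,625/2,326 = $279,873.75; over-quota = $400,606.98 − $279,873.75 = $120,733.23.
In-quota duty = $279,873.75 × 8% = $22,389.90. Over-quota duty = $120,733.23 × 25% = $30,183.31.
Line duty = $22,389.90 + $30,183.31 = $52,573.21.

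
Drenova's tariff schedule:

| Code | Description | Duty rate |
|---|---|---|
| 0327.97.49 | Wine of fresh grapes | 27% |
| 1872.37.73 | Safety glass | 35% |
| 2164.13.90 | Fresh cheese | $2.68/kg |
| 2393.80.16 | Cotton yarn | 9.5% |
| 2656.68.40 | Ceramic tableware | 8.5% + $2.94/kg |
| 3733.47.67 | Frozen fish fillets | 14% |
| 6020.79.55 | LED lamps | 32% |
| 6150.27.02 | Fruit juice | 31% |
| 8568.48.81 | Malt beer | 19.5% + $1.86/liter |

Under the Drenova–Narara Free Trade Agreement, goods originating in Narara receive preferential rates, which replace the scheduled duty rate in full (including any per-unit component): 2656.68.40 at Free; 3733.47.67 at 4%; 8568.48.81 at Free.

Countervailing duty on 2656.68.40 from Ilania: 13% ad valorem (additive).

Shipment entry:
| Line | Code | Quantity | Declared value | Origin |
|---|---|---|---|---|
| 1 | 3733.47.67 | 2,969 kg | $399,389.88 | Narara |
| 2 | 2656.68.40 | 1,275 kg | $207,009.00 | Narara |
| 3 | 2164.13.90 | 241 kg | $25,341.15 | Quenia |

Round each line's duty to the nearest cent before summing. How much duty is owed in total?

Line 1 (3733.47.67, Narara, 2,969 kg, $399,389.88):
Base rate for 3733.47.67 is 14%.
Origin Narara qualifies under the Drenova–Narara agreement and 3733.47.67 is covered: preferential rate 4% applies instead.
Duty = $399,389.88 × 4% = $15,975.60.
Line 2 (2656.68.40, Narara, 1,275 kg, $207,009.00):
Base rate for 2656.68.40 is 8.5% + $2.94/kg.
Origin Narara qualifies under the Drenova–Narara agreement and 2656.68.40 is covered: preferential rate Free applies instead.
The additional-duty order on 2656.68.40 targets Ilania, not Narara; it does not apply.
Duty = $207,009.00 × 0% = $0.00.
Line 3 (2164.13.90, Quenia, 241 kg, $25,341.15):
Base rate for 2164.13.90 is $2.68/kg.
Duty = 241 × $2.68 = $645.88.
Total = $15,975.60 + $0.00 + $645.88 = $16,621.48.

$16,621.48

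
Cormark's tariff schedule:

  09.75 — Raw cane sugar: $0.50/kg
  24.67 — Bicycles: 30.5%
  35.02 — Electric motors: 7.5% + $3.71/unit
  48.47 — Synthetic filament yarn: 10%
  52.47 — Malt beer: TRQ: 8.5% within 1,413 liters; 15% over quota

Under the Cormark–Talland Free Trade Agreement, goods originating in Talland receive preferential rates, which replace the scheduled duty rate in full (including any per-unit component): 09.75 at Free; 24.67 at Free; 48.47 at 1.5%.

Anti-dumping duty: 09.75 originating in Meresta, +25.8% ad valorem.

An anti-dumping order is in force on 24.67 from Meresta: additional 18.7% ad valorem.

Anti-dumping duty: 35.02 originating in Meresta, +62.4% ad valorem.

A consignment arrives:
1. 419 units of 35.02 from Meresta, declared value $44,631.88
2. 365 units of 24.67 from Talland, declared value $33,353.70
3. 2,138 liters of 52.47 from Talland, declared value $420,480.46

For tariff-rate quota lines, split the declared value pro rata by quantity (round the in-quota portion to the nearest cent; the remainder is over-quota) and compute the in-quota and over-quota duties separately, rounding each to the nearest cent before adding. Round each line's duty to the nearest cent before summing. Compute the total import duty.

$77,761.08

Line 1 (35.02, Meresta, 419 units, $44,631.88):
Base rate for 35.02 is 7.5% + $3.71/unit.
Additional duty on 35.02 from Meresta: +62.4%. Applied ad valorem rate: 7.5% + 62.4% = 69.9%.
Duty = $44,631.88 × 69.9% + 419 × $3.71 = $32,752.17.
Line 2 (24.67, Talland, 365 units, $33,353.70):
Base rate for 24.67 is 30.5%.
Origin Talland qualifies under the Cormark–Talland agreement and 24.67 is covered: preferential rate Free applies instead.
The additional-duty order on 24.67 targets Meresta, not Talland; it does not apply.
Duty = $33,353.70 × 0% = $0.00.
Line 3 (52.47, Talland, 2,138 liters, $420,480.46):
Code 52.47 is under a tariff-rate quota (threshold 1,413 liters). In-quota: 1,413 liters at 8.5%; over-quota: 725 liters at 15%.
Pro-rata value split: in-quota = $420,480.46 × 1,413/2,138 = $277,894.71; over-quota = $420,480.46 − $277,894.71 = $142,585.75.
In-quota duty = $277,894.71 × 8.5% = $23,621.05. Over-quota duty = $142,585.75 × 15% = $21,387.86.
Line duty = $23,621.05 + $21,387.86 = $45,008.91.
Total = $32,752.17 + $0.00 + $45,008.91 = $77,761.08.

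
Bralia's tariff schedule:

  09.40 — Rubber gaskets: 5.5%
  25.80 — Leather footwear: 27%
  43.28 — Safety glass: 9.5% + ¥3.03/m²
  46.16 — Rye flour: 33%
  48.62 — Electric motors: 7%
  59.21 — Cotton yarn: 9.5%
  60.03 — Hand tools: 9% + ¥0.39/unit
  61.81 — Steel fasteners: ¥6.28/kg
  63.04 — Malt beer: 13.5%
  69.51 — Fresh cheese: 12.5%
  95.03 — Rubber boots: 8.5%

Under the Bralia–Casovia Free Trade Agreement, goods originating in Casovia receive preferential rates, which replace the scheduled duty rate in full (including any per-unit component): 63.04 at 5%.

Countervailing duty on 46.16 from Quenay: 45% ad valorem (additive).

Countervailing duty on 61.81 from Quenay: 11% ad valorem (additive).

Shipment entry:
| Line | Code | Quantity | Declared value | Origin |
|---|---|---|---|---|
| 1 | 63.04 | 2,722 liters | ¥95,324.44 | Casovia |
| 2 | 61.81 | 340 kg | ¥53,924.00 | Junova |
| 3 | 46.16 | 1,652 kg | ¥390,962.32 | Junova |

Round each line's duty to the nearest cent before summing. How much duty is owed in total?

Line 1 (63.04, Casovia, 2,722 liters, ¥95,324.44):
Base rate for 63.04 is 13.5%.
Origin Casovia qualifies under the Bralia–Casovia agreement and 63.04 is covered: preferential rate 5% applies instead.
Duty = ¥95,324.44 × 5% = ¥4,766.22.
Line 2 (61.81, Junova, 340 kg, ¥53,924.00):
Base rate for 61.81 is ¥6.28/kg.
The additional-duty order on 61.81 targets Quenay, not Junova; it does not apply.
Duty = 340 × ¥6.28 = ¥2,135.20.
Line 3 (46.16, Junova, 1,652 kg, ¥390,962.32):
Base rate for 46.16 is 33%.
The additional-duty order on 46.16 targets Quenay, not Junova; it does not apply.
Duty = ¥390,962.32 × 33% = ¥129,017.57.
Total = ¥4,766.22 + ¥2,135.20 + ¥129,017.57 = ¥135,918.99.

¥135,918.99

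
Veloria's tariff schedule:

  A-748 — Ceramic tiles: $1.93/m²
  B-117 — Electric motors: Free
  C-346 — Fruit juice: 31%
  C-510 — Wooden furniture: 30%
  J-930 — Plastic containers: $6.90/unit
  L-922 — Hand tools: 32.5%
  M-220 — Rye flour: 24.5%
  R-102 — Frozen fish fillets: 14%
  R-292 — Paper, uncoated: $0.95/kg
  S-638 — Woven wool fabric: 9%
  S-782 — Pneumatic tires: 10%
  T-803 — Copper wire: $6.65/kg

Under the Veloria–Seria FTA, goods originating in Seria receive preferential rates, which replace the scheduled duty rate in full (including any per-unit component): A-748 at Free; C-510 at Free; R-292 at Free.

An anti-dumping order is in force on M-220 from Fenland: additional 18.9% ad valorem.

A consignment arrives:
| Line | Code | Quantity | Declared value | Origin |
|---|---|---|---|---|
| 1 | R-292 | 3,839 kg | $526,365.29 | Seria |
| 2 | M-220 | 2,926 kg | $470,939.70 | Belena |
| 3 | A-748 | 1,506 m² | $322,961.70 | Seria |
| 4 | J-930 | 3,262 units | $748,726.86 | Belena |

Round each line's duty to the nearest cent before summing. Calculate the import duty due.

Line 1 (R-292, Seria, 3,839 kg, $526,365.29):
Base rate for R-292 is $0.95/kg.
Origin Seria qualifies under the Veloria–Seria agreement and R-292 is covered: preferential rate Free applies instead.
Duty = $526,365.29 × 0% = $0.00.
Line 2 (M-220, Belena, 2,926 kg, $470,939.70):
Base rate for M-220 is 24.5%.
The additional-duty order on M-220 targets Fenland, not Belena; it does not apply.
Duty = $470,939.70 × 24.5% = $115,380.23.
Line 3 (A-748, Seria, 1,506 m², $322,961.70):
Base rate for A-748 is $1.93/m².
Origin Seria qualifies under the Veloria–Seria agreement and A-748 is covered: preferential rate Free applies instead.
Duty = $322,961.70 × 0% = $0.00.
Line 4 (J-930, Belena, 3,262 units, $748,726.86):
Base rate for J-930 is $6.90/unit.
Duty = 3,262 × $6.90 = $22,507.80.
Total = $0.00 + $115,380.23 + $0.00 + $22,507.80 = $137,888.03.

$137,888.03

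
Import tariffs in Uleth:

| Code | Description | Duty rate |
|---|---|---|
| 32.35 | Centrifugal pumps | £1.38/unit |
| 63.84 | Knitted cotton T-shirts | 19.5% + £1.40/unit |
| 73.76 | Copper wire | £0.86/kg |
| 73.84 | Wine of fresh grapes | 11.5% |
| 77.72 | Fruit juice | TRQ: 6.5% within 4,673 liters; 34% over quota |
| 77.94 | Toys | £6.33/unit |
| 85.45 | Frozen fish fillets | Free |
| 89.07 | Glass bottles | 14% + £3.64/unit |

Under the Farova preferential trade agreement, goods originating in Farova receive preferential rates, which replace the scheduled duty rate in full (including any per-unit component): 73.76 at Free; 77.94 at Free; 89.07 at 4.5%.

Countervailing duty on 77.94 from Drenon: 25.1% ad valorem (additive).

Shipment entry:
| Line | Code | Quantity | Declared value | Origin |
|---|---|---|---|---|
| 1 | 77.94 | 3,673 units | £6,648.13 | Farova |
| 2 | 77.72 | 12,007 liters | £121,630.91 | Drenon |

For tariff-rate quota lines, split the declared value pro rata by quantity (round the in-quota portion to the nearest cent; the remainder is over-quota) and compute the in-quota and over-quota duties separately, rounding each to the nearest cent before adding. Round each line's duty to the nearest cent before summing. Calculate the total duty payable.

Line 1 (77.94, Farova, 3,673 units, £6,648.13):
Base rate for 77.94 is £6.33/unit.
Origin Farova qualifies under the Uleth–Farova agreement and 77.94 is covered: preferential rate Free applies instead.
The additional-duty order on 77.94 targets Drenon, not Farova; it does not apply.
Duty = £6,648.13 × 0% = £0.00.
Line 2 (77.72, Drenon, 12,007 liters, £121,630.91):
Code 77.72 is under a tariff-rate quota (threshold 4,673 liters). In-quota: 4,673 liters at 6.5%; over-quota: 7,334 liters at 34%.
Pro-rata value split: in-quota = £121,630.91 × 4,673/12,007 = £47,337.49; over-quota = £121,630.91 − £47,337.49 = £74,293.42.
In-quota duty = £47,337.49 × 6.5% = £3,076.94. Over-quota duty = £74,293.42 × 34% = £25,259.76.
Line duty = £3,076.94 + £25,259.76 = £28,336.70.
Total = £0.00 + £28,336.70 = £28,336.70.

£28,336.70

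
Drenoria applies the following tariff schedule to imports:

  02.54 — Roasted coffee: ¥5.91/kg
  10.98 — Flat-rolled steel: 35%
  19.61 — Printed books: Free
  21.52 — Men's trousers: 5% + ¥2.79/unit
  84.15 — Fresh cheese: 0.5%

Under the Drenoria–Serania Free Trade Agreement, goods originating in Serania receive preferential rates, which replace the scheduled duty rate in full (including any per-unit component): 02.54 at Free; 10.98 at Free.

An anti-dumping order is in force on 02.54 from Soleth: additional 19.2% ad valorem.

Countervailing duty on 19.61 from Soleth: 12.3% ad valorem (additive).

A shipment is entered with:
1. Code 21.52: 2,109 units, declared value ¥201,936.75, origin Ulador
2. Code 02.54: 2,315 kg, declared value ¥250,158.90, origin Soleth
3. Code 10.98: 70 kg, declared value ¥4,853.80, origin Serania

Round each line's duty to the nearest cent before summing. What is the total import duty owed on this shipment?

Line 1 (21.52, Ulador, 2,109 units, ¥201,936.75):
Base rate for 21.52 is 5% + ¥2.79/unit.
Duty = ¥201,936.75 × 5% + 2,109 × ¥2.79 = ¥15,980.95.
Line 2 (02.54, Soleth, 2,315 kg, ¥250,158.90):
Base rate for 02.54 is ¥5.91/kg.
02.54 has an FTA preferential rate, but origin Soleth is not Serania; base rate stands.
Additional duty on 02.54 from Soleth: +19.2% ad valorem. Applied ad valorem rate = 19.2%.
Duty = ¥250,158.90 × 19.2% + 2,315 × ¥5.91 = ¥61,712.16.
Line 3 (10.98, Serania, 70 kg, ¥4,853.80):
Base rate for 10.98 is 35%.
Origin Serania qualifies under the Drenoria–Serania agreement and 10.98 is covered: preferential rate Free applies instead.
Duty = ¥4,853.80 × 0% = ¥0.00.
Total = ¥15,980.95 + ¥61,712.16 + ¥0.00 = ¥77,693.11.

¥77,693.11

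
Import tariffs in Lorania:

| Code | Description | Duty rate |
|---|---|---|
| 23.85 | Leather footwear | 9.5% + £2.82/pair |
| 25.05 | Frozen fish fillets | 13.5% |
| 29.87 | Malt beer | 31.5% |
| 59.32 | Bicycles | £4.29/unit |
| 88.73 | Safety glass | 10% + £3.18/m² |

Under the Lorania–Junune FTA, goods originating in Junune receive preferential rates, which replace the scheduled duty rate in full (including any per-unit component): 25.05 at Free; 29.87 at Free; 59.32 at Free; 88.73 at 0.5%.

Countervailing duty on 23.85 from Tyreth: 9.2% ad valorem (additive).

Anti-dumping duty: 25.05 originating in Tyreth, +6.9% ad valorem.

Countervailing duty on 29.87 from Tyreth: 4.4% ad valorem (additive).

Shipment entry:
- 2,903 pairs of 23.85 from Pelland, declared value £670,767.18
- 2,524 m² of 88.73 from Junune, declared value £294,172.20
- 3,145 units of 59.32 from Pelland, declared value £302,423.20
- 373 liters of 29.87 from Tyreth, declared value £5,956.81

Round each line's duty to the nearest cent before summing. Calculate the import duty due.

£89,010.74

Line 1 (23.85, Pelland, 2,903 pairs, £670,767.18):
Base rate for 23.85 is 9.5% + £2.82/pair.
The additional-duty order on 23.85 targets Tyreth, not Pelland; it does not apply.
Duty = £670,767.18 × 9.5% + 2,903 × £2.82 = £71,909.34.
Line 2 (88.73, Junune, 2,524 m², £294,172.20):
Base rate for 88.73 is 10% + £3.18/m².
Origin Junune qualifies under the Lorania–Junune agreement and 88.73 is covered: preferential rate 0.5% applies instead.
Duty = £294,172.20 × 0.5% = £1,470.86.
Line 3 (59.32, Pelland, 3,145 units, £302,423.20):
Base rate for 59.32 is £4.29/unit.
59.32 has an FTA preferential rate, but origin Pelland is not Junune; base rate stands.
Duty = 3,145 × £4.29 = £13,492.05.
Line 4 (29.87, Tyreth, 373 liters, £5,956.81):
Base rate for 29.87 is 31.5%.
29.87 has an FTA preferential rate, but origin Tyreth is not Junune; base rate stands.
Additional duty on 29.87 from Tyreth: +4.4%. Applied ad valorem rate: 31.5% + 4.4% = 35.9%.
Duty = £5,956.81 × 35.9% = £2,138.49.
Total = £71,909.34 + £1,470.86 + £13,492.05 + £2,138.49 = £89,010.74.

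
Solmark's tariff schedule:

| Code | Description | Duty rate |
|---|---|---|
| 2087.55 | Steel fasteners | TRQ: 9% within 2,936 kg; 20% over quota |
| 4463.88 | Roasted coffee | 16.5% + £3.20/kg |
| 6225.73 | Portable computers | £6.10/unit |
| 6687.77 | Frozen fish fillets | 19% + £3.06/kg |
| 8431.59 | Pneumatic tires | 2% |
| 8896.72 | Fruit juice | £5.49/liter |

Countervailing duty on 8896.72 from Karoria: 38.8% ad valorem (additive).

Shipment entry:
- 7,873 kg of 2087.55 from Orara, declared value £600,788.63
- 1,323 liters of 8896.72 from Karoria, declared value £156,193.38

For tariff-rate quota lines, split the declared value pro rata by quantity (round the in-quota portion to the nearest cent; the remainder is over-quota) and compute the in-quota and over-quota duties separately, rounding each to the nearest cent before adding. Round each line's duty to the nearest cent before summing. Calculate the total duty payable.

Line 1 (2087.55, Orara, 7,873 kg, £600,788.63):
Code 2087.55 is under a tariff-rate quota (threshold 2,936 kg). In-quota: 2,936 kg at 9%; over-quota: 4,937 kg at 20%.
Pro-rata value split: in-quota = £600,788.63 × 2,936/7,873 = £224,046.16; over-quota = £600,788.63 − £224,046.16 = £376,742.47.
In-quota duty = £224,046.16 × 9% = £20,164.15. Over-quota duty = £376,742.47 × 20% = £75,348.49.
Line duty = £20,164.15 + £75,348.49 = £95,512.64.
Line 2 (8896.72, Karoria, 1,323 liters, £156,193.38):
Base rate for 8896.72 is £5.49/liter.
Additional duty on 8896.72 from Karoria: +38.8% ad valorem. Applied ad valorem rate = 38.8%.
Duty = £156,193.38 × 38.8% + 1,323 × £5.49 = £67,866.30.
Total = £95,512.64 + £67,866.30 = £163,378.94.

£163,378.94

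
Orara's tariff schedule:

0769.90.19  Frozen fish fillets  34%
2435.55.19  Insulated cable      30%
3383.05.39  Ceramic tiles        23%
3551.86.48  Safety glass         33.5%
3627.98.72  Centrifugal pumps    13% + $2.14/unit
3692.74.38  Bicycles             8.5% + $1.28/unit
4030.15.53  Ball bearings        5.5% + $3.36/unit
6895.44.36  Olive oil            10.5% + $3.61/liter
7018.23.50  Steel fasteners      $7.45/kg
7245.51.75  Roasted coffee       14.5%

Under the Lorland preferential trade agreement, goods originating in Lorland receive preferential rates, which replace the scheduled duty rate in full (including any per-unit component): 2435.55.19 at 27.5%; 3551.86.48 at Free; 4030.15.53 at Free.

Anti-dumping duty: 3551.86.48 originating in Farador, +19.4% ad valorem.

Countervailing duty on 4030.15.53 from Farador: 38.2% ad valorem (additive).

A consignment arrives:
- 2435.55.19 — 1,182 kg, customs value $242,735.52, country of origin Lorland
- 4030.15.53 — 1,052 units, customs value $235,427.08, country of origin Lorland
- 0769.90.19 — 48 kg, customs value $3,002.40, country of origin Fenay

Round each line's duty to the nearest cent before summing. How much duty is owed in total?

$67,773.09

Line 1 (2435.55.19, Lorland, 1,182 kg, $242,735.52):
Base rate for 2435.55.19 is 30%.
Origin Lorland qualifies under the Orara–Lorland agreement and 2435.55.19 is covered: preferential rate 27.5% applies instead.
Duty = $242,735.52 × 27.5% = $66,752.27.
Line 2 (4030.15.53, Lorland, 1,052 units, $235,427.08):
Base rate for 4030.15.53 is 5.5% + $3.36/unit.
Origin Lorland qualifies under the Orara–Lorland agreement and 4030.15.53 is covered: preferential rate Free applies instead.
The additional-duty order on 4030.15.53 targets Farador, not Lorland; it does not apply.
Duty = $235,427.08 × 0% = $0.00.
Line 3 (0769.90.19, Fenay, 48 kg, $3,002.40):
Base rate for 0769.90.19 is 34%.
Duty = $3,002.40 × 34% = $1,020.82.
Total = $66,752.27 + $0.00 + $1,020.82 = $67,773.09.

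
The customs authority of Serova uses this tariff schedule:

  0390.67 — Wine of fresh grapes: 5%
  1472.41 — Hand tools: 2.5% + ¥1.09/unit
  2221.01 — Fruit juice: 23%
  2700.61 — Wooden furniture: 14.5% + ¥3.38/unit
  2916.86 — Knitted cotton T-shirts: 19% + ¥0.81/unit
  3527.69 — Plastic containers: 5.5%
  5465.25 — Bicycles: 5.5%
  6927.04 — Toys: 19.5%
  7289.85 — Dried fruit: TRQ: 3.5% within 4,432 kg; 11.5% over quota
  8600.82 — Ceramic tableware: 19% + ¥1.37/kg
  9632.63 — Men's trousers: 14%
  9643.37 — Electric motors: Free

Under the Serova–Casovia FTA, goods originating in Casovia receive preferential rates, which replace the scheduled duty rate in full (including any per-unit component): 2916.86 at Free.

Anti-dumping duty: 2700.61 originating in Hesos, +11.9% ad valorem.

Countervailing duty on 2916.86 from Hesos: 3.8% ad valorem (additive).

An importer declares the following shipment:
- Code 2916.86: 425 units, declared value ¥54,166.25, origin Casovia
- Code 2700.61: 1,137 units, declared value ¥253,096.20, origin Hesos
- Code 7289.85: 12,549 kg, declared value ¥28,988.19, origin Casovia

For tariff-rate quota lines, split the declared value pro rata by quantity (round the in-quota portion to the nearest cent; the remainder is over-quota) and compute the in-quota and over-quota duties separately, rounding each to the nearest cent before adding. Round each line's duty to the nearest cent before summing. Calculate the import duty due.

Line 1 (2916.86, Casovia, 425 units, ¥54,166.25):
Base rate for 2916.86 is 19% + ¥0.81/unit.
Origin Casovia qualifies under the Serova–Casovia agreement and 2916.86 is covered: preferential rate Free applies instead.
The additional-duty order on 2916.86 targets Hesos, not Casovia; it does not apply.
Duty = ¥54,166.25 × 0% = ¥0.00.
Line 2 (2700.61, Hesos, 1,137 units, ¥253,096.20):
Base rate for 2700.61 is 14.5% + ¥3.38/unit.
Additional duty on 2700.61 from Hesos: +11.9%. Applied ad valorem rate: 14.5% + 11.9% = 26.4%.
Duty = ¥253,096.20 × 26.4% + 1,137 × ¥3.38 = ¥70,660.46.
Line 3 (7289.85, Casovia, 12,549 kg, ¥28,988.19):
Code 7289.85 is under a tariff-rate quota (threshold 4,432 kg). In-quota: 4,432 kg at 3.5%; over-quota: 8,117 kg at 11.5%.
Pro-rata value split: in-quota = ¥28,988.19 × 4,432/12,549 = ¥10,237.92; over-quota = ¥28,988.19 − ¥10,237.92 = ¥18,750.27.
In-quota duty = ¥10,237.92 × 3.5% = ¥358.33. Over-quota duty = ¥18,750.27 × 11.5% = ¥2,156.28.
Line duty = ¥358.33 + ¥2,156.28 = ¥2,514.61.
Total = ¥0.00 + ¥70,660.46 + ¥2,514.61 = ¥73,175.07.

¥73,175.07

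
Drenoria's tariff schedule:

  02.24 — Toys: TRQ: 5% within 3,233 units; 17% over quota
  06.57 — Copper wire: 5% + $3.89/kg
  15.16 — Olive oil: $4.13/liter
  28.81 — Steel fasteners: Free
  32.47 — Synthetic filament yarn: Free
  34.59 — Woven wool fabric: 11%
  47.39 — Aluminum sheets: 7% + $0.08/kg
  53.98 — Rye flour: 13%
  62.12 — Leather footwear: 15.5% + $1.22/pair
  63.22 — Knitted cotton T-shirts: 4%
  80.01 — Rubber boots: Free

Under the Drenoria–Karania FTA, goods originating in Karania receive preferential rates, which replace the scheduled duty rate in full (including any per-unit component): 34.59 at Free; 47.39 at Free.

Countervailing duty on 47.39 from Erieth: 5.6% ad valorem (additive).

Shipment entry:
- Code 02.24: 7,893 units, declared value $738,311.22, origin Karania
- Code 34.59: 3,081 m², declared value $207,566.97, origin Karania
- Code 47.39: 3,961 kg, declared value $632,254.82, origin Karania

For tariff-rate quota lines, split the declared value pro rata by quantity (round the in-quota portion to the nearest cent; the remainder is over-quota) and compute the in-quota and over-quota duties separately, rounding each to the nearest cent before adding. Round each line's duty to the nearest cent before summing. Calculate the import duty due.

Line 1 (02.24, Karania, 7,893 units, $738,311.22):
Code 02.24 is under a tariff-rate quota (threshold 3,233 units). In-quota: 3,233 units at 5%; over-quota: 4,660 units at 17%.
Pro-rata value split: in-quota = $738,311.22 × 3,233/7,893 = $302,414.82; over-quota = $738,311.22 − $302,414.82 = $435,896.40.
In-quota duty = $302,414.82 × 5% = $15,120.74. Over-quota duty = $435,896.40 × 17% = $74,102.39.
Line duty = $15,120.74 + $74,102.39 = $89,223.13.
Line 2 (34.59, Karania, 3,081 m², $207,566.97):
Base rate for 34.59 is 11%.
Origin Karania qualifies under the Drenoria–Karania agreement and 34.59 is covered: preferential rate Free applies instead.
Duty = $207,566.97 × 0% = $0.00.
Line 3 (47.39, Karania, 3,961 kg, $632,254.82):
Base rate for 47.39 is 7% + $0.08/kg.
Origin Karania qualifies under the Drenoria–Karania agreement and 47.39 is covered: preferential rate Free applies instead.
The additional-duty order on 47.39 targets Erieth, not Karania; it does not apply.
Duty = $632,254.82 × 0% = $0.00.
Total = $89,223.13 + $0.00 + $0.00 = $89,223.13.

$89,223.13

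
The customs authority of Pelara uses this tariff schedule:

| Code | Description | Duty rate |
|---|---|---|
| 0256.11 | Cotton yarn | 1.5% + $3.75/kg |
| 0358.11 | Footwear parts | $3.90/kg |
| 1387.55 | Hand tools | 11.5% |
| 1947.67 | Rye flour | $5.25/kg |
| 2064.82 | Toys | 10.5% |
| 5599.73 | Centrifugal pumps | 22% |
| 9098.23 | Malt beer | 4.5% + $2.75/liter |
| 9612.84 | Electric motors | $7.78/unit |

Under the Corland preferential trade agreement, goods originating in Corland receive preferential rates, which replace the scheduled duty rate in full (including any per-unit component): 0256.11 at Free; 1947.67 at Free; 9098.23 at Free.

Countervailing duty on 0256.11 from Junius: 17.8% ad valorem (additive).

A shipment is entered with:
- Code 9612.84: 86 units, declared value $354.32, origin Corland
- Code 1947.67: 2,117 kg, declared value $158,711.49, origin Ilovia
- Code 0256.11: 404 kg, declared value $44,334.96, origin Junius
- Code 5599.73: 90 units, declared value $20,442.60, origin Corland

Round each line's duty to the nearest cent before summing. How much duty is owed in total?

$26,352.35

Line 1 (9612.84, Corland, 86 units, $354.32):
Base rate for 9612.84 is $7.78/unit.
Origin Corland is the FTA partner but 9612.84 is not on the preference list; base rate stands.
Duty = 86 × $7.78 = $669.08.
Line 2 (1947.67, Ilovia, 2,117 kg, $158,711.49):
Base rate for 1947.67 is $5.25/kg.
1947.67 has an FTA preferential rate, but origin Ilovia is not Corland; base rate stands.
Duty = 2,117 × $5.25 = $11,114.25.
Line 3 (0256.11, Junius, 404 kg, $44,334.96):
Base rate for 0256.11 is 1.5% + $3.75/kg.
0256.11 has an FTA preferential rate, but origin Junius is not Corland; base rate stands.
Additional duty on 0256.11 from Junius: +17.8%. Applied ad valorem rate: 1.5% + 17.8% = 19.3%.
Duty = $44,334.96 × 19.3% + 404 × $3.75 = $10,071.65.
Line 4 (5599.73, Corland, 90 units, $20,442.60):
Base rate for 5599.73 is 22%.
Origin Corland is the FTA partner but 5599.73 is not on the preference list; base rate stands.
Duty = $20,442.60 × 22% = $4,497.37.
Total = $669.08 + $11,114.25 + $10,071.65 + $4,497.37 = $26,352.35.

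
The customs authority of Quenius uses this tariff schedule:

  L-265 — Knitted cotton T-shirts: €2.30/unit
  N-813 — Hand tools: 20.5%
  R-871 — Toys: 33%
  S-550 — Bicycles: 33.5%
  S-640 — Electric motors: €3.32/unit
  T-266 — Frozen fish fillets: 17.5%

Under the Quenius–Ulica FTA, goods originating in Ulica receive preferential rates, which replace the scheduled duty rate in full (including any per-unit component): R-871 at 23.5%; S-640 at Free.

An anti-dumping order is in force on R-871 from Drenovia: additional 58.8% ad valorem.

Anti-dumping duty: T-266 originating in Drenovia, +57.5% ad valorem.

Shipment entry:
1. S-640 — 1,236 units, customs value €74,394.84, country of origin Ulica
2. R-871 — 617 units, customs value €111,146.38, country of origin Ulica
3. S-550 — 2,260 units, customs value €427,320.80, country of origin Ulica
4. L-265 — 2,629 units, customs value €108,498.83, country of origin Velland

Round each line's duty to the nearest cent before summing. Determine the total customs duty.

€175,318.57

Line 1 (S-640, Ulica, 1,236 units, €74,394.84):
Base rate for S-640 is €3.32/unit.
Origin Ulica qualifies under the Quenius–Ulica agreement and S-640 is covered: preferential rate Free applies instead.
Duty = €74,394.84 × 0% = €0.00.
Line 2 (R-871, Ulica, 617 units, €111,146.38):
Base rate for R-871 is 33%.
Origin Ulica qualifies under the Quenius–Ulica agreement and R-871 is covered: preferential rate 23.5% applies instead.
The additional-duty order on R-871 targets Drenovia, not Ulica; it does not apply.
Duty = €111,146.38 × 23.5% = €26,119.40.
Line 3 (S-550, Ulica, 2,260 units, €427,320.80):
Base rate for S-550 is 33.5%.
Origin Ulica is the FTA partner but S-550 is not on the preference list; base rate stands.
Duty = €427,320.80 × 33.5% = €143,152.47.
Line 4 (L-265, Velland, 2,629 units, €108,498.83):
Base rate for L-265 is €2.30/unit.
Duty = 2,629 × €2.30 = €6,046.70.
Total = €0.00 + €26,119.40 + €143,152.47 + €6,046.70 = €175,318.57.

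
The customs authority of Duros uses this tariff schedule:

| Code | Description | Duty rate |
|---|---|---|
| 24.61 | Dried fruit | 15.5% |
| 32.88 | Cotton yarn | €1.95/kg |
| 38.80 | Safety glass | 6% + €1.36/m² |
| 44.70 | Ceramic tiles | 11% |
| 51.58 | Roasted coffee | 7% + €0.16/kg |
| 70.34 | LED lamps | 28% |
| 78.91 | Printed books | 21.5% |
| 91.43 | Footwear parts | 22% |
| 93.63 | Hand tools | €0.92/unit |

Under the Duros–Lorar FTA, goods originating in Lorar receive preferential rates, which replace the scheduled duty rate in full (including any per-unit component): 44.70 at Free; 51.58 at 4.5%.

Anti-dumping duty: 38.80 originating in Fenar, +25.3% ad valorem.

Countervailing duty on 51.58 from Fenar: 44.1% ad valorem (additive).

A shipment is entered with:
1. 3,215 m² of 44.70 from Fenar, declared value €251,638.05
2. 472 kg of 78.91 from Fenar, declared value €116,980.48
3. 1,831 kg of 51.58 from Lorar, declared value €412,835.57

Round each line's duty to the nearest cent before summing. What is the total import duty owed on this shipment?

€71,408.59

Line 1 (44.70, Fenar, 3,215 m², €251,638.05):
Base rate for 44.70 is 11%.
44.70 has an FTA preferential rate, but origin Fenar is not Lorar; base rate stands.
Duty = €251,638.05 × 11% = €27,680.19.
Line 2 (78.91, Fenar, 472 kg, €116,980.48):
Base rate for 78.91 is 21.5%.
Duty = €116,980.48 × 21.5% = €25,150.80.
Line 3 (51.58, Lorar, 1,831 kg, €412,835.57):
Base rate for 51.58 is 7% + €0.16/kg.
Origin Lorar qualifies under the Duros–Lorar agreement and 51.58 is covered: preferential rate 4.5% applies instead.
The additional-duty order on 51.58 targets Fenar, not Lorar; it does not apply.
Duty = €412,835.57 × 4.5% = €18,577.60.
Total = €27,680.19 + €25,150.80 + €18,577.60 = €71,408.59.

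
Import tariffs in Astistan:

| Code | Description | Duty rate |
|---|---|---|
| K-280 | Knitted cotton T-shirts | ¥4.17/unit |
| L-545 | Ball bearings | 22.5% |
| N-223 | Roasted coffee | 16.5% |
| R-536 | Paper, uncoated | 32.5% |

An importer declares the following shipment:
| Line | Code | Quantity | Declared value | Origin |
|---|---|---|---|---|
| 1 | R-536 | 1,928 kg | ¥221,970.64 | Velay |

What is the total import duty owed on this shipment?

Line 1 (R-536, Velay, 1,928 kg, ¥221,970.64):
Base rate for R-536 is 32.5%.
Duty = ¥221,970.64 × 32.5% = ¥72,140.46.

¥72,140.46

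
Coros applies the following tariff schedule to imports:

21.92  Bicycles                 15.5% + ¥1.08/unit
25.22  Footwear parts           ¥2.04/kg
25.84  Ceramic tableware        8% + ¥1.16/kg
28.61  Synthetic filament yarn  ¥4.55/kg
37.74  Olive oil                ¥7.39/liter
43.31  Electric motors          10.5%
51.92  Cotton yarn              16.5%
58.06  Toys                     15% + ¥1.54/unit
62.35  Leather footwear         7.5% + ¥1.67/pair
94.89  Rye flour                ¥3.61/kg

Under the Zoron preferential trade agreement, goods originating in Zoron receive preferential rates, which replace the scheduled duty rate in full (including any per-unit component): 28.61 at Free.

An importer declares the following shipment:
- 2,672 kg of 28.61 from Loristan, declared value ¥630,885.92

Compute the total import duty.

¥12,157.60

Line 1 (28.61, Loristan, 2,672 kg, ¥630,885.92):
Base rate for 28.61 is ¥4.55/kg.
28.61 has an FTA preferential rate, but origin Loristan is not Zoron; base rate stands.
Duty = 2,672 × ¥4.55 = ¥12,157.60.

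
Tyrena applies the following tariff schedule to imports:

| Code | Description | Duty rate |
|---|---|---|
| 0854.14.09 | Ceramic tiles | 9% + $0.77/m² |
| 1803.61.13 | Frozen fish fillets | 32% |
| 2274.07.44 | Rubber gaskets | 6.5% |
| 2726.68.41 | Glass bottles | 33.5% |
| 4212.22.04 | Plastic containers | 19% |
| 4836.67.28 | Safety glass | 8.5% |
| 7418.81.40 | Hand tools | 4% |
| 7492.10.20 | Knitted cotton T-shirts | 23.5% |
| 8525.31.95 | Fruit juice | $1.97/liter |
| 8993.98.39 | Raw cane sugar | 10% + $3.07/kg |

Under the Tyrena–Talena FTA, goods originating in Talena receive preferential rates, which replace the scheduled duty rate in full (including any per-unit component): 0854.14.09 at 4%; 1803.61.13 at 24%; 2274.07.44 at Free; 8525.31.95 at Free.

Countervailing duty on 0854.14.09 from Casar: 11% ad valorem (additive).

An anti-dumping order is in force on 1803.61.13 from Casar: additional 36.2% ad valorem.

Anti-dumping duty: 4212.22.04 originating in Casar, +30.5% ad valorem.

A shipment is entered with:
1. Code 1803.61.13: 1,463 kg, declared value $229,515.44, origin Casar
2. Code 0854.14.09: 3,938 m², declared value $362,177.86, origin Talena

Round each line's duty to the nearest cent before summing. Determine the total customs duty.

$171,016.64

Line 1 (1803.61.13, Casar, 1,463 kg, $229,515.44):
Base rate for 1803.61.13 is 32%.
1803.61.13 has an FTA preferential rate, but origin Casar is not Talena; base rate stands.
Additional duty on 1803.61.13 from Casar: +36.2%. Applied ad valorem rate: 32% + 36.2% = 68.2%.
Duty = $229,515.44 × 68.2% = $156,529.53.
Line 2 (0854.14.09, Talena, 3,938 m², $362,177.86):
Base rate for 0854.14.09 is 9% + $0.77/m².
Origin Talena qualifies under the Tyrena–Talena agreement and 0854.14.09 is covered: preferential rate 4% applies instead.
The additional-duty order on 0854.14.09 targets Casar, not Talena; it does not apply.
Duty = $362,177.86 × 4% = $14,487.11.
Total = $156,529.53 + $14,487.11 = $171,016.64.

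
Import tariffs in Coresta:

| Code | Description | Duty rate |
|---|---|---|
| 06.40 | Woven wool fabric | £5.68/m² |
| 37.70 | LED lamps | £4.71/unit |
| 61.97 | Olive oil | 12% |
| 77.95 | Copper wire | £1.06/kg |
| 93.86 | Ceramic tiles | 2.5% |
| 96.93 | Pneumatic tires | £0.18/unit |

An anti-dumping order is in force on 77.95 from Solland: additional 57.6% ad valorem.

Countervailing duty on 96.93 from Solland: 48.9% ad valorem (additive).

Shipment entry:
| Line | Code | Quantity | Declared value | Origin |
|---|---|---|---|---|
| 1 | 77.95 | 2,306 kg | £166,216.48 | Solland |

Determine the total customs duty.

Line 1 (77.95, Solland, 2,306 kg, £166,216.48):
Base rate for 77.95 is £1.06/kg.
Additional duty on 77.95 from Solland: +57.6% ad valorem. Applied ad valorem rate = 57.6%.
Duty = £166,216.48 × 57.6% + 2,306 × £1.06 = £98,185.05.

£98,185.05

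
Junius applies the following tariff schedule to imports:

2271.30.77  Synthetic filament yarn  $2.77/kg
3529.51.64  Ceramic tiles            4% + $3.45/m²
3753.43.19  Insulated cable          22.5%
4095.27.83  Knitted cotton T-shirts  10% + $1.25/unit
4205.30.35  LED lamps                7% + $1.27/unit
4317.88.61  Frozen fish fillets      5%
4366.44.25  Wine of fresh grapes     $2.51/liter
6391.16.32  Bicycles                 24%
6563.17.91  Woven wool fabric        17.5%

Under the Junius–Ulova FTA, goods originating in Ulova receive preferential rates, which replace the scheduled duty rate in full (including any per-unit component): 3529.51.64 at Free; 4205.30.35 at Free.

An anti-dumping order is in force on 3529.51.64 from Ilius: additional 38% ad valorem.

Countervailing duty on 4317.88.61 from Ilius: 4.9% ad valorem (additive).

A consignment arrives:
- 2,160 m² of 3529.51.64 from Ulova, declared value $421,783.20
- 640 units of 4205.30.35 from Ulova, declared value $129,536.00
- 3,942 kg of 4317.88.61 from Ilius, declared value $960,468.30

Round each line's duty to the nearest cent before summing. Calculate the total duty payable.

Line 1 (3529.51.64, Ulova, 2,160 m², $421,783.20):
Base rate for 3529.51.64 is 4% + $3.45/m².
Origin Ulova qualifies under the Junius–Ulova agreement and 3529.51.64 is covered: preferential rate Free applies instead.
The additional-duty order on 3529.51.64 targets Ilius, not Ulova; it does not apply.
Duty = $421,783.20 × 0% = $0.00.
Line 2 (4205.30.35, Ulova, 640 units, $129,536.00):
Base rate for 4205.30.35 is 7% + $1.27/unit.
Origin Ulova qualifies under the Junius–Ulova agreement and 4205.30.35 is covered: preferential rate Free applies instead.
Duty = $129,536.00 × 0% = $0.00.
Line 3 (4317.88.61, Ilius, 3,942 kg, $960,468.30):
Base rate for 4317.88.61 is 5%.
Additional duty on 4317.88.61 from Ilius: +4.9%. Applied ad valorem rate: 5% + 4.9% = 9.9%.
Duty = $960,468.30 × 9.9% = $95,086.36.
Total = $0.00 + $0.00 + $95,086.36 = $95,086.36.

$95,086.36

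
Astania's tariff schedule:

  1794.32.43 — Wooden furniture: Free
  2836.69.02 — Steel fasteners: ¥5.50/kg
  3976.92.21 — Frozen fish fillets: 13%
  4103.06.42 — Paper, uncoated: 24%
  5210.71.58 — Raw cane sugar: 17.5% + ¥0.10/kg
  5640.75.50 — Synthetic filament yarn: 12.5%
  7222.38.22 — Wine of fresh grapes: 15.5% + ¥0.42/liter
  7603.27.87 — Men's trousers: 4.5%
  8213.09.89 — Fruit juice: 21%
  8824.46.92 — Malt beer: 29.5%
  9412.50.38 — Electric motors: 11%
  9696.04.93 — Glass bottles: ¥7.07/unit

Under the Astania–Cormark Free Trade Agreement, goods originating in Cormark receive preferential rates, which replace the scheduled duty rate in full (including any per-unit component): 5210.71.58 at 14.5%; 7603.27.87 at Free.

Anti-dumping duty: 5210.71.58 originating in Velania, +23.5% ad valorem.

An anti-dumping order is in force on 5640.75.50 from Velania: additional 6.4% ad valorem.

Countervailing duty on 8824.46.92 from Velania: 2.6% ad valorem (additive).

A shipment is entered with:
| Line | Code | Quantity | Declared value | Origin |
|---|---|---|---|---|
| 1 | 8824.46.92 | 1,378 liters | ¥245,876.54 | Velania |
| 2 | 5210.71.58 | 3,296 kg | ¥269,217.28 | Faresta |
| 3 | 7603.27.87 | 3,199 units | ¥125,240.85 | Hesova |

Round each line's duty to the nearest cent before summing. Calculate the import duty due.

Line 1 (8824.46.92, Velania, 1,378 liters, ¥245,876.54):
Base rate for 8824.46.92 is 29.5%.
Additional duty on 8824.46.92 from Velania: +2.6%. Applied ad valorem rate: 29.5% + 2.6% = 32.1%.
Duty = ¥245,876.54 × 32.1% = ¥78,926.37.
Line 2 (5210.71.58, Faresta, 3,296 kg, ¥269,217.28):
Base rate for 5210.71.58 is 17.5% + ¥0.10/kg.
5210.71.58 has an FTA preferential rate, but origin Faresta is not Cormark; base rate stands.
The additional-duty order on 5210.71.58 targets Velania, not Faresta; it does not apply.
Duty = ¥269,217.28 × 17.5% + 3,296 × ¥0.10 = ¥47,442.62.
Line 3 (7603.27.87, Hesova, 3,199 units, ¥125,240.85):
Base rate for 7603.27.87 is 4.5%.
7603.27.87 has an FTA preferential rate, but origin Hesova is not Cormark; base rate stands.
Duty = ¥125,240.85 × 4.5% = ¥5,635.84.
Total = ¥78,926.37 + ¥47,442.62 + ¥5,635.84 = ¥132,004.83.

¥132,004.83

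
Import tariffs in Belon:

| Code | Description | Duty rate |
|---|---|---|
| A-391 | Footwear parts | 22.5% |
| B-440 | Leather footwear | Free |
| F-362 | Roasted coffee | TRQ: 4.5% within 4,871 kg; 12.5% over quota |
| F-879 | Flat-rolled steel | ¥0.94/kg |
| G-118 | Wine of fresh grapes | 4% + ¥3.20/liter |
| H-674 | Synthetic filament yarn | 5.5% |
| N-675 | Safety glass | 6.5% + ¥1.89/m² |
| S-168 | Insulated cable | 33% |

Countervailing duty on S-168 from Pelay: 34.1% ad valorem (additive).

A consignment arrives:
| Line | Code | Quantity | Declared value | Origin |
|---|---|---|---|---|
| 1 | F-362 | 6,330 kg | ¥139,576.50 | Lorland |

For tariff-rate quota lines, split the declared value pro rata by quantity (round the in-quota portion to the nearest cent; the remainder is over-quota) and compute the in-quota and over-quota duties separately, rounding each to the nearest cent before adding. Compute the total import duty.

¥8,854.62

Line 1 (F-362, Lorland, 6,330 kg, ¥139,576.50):
Code F-362 is under a tariff-rate quota (threshold 4,871 kg). In-quota: 4,871 kg at 4.5%; over-quota: 1,459 kg at 12.5%.
Pro-rata value split: in-quota = ¥139,576.50 × 4,871/6,330 = ¥107,405.55; over-quota = ¥139,576.50 − ¥107,405.55 = ¥32,170.95.
In-quota duty = ¥107,405.55 × 4.5% = ¥4,833.25. Over-quota duty = ¥32,170.95 × 12.5% = ¥4,021.37.
Line duty = ¥4,833.25 + ¥4,021.37 = ¥8,854.62.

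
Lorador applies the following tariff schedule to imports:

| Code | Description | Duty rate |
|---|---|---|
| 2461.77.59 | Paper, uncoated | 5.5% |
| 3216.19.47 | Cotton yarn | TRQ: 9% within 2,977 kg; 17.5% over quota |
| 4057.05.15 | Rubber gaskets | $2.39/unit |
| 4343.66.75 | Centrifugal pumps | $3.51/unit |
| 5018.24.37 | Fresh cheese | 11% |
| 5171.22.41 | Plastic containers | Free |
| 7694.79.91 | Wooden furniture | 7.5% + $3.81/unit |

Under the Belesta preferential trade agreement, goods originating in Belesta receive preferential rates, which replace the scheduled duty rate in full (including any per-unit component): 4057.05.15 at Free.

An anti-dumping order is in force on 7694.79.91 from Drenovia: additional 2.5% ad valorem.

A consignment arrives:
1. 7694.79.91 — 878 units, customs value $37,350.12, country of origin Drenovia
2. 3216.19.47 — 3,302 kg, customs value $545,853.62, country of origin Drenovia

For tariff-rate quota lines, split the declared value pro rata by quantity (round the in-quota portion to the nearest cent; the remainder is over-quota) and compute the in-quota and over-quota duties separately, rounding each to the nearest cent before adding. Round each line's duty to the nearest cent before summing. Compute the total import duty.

$60,773.71

Line 1 (7694.79.91, Drenovia, 878 units, $37,350.12):
Base rate for 7694.79.91 is 7.5% + $3.81/unit.
Additional duty on 7694.79.91 from Drenovia: +2.5%. Applied ad valorem rate: 7.5% + 2.5% = 10%.
Duty = $37,350.12 × 10% + 878 × $3.81 = $7,080.19.
Line 2 (3216.19.47, Drenovia, 3,302 kg, $545,853.62):
Code 3216.19.47 is under a tariff-rate quota (threshold 2,977 kg). In-quota: 2,977 kg at 9%; over-quota: 325 kg at 17.5%.
Pro-rata value split: in-quota = $545,853.62 × 2,977/3,302 = $492,127.87; over-quota = $545,853.62 − $492,127.87 = $53,725.75.
In-quota duty = $492,127.87 × 9% = $44,291.51. Over-quota duty = $53,725.75 × 17.5% = $9,402.01.
Line duty = $44,291.51 + $9,402.01 = $53,693.52.
Total = $7,080.19 + $53,693.52 = $60,773.71.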